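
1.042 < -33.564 False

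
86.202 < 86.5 True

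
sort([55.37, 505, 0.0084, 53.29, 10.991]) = [0.0084, 10.991, 53.29, 55.37, 505]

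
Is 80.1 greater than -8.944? Yes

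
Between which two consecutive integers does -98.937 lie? -99 and -98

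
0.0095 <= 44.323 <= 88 True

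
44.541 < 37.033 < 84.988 False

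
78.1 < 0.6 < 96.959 False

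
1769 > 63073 False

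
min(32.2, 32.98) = 32.2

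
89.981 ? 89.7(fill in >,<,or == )>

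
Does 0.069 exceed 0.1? No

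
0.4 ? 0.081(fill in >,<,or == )>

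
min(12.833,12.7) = 12.7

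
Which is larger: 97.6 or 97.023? 97.6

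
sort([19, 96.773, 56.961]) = [19, 56.961, 96.773]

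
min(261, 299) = 261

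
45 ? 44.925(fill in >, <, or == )>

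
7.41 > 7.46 False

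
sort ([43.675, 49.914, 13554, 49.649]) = [43.675, 49.649, 49.914, 13554]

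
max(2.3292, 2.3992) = 2.3992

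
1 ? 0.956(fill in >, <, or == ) >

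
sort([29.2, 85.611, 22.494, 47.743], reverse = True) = [85.611, 47.743, 29.2, 22.494]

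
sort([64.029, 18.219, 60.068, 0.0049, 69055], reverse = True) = [69055, 64.029, 60.068, 18.219, 0.0049]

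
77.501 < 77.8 True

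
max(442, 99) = 442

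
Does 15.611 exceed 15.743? No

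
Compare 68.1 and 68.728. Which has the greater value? 68.728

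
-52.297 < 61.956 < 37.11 False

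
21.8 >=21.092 True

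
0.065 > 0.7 False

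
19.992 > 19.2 True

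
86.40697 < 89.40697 True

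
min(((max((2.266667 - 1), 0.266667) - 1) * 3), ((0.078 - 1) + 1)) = 0.078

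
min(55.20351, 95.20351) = 55.20351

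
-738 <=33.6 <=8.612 False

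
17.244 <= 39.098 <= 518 True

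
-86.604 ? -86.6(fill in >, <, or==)<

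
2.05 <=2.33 True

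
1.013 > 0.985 True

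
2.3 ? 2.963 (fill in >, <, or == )<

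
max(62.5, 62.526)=62.526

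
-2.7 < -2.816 False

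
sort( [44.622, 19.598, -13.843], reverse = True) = [44.622, 19.598, -13.843]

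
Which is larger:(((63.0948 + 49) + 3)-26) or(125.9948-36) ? (125.9948-36)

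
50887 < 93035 True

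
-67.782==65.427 False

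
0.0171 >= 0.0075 True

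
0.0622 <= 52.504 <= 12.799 False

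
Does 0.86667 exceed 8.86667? No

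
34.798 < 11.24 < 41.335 False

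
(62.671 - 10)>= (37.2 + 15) True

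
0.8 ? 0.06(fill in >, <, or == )>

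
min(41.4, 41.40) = 41.4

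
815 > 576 True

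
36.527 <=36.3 False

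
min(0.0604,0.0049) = 0.0049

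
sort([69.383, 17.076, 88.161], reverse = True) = [88.161, 69.383, 17.076]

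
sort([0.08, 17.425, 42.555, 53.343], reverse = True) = [53.343, 42.555, 17.425, 0.08]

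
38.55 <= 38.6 True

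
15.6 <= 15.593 False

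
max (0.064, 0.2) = 0.2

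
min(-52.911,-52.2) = -52.911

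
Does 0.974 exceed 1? No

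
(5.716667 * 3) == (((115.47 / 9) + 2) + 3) False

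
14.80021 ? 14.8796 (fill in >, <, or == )<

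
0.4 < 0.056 False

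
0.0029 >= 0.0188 False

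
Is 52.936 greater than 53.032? No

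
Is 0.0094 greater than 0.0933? No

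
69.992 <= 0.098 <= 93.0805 False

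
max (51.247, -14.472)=51.247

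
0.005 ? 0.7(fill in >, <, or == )<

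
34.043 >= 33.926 True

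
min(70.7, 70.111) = 70.111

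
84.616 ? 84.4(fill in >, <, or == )>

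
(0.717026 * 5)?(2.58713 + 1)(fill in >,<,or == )<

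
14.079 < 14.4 True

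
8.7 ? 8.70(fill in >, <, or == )==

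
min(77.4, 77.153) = 77.153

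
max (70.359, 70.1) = 70.359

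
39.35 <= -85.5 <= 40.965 False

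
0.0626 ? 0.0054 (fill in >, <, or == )>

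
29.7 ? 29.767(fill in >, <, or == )<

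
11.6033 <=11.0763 False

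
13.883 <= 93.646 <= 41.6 False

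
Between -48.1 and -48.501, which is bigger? -48.1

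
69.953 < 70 True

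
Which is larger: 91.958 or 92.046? 92.046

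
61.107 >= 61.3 False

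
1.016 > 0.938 True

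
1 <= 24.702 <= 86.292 True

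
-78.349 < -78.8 False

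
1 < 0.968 False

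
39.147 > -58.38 True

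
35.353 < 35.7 True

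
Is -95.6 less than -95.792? No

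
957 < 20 False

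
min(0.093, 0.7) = 0.093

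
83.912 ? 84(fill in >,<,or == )<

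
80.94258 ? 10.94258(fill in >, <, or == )>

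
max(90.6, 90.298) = 90.6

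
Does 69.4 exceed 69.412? No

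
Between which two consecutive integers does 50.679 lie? 50 and 51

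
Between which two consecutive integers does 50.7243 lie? 50 and 51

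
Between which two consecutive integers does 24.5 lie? 24 and 25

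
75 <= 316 True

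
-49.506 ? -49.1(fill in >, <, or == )<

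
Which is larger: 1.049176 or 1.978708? 1.978708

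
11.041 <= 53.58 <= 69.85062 True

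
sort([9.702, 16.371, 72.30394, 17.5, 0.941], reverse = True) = [72.30394, 17.5, 16.371, 9.702, 0.941]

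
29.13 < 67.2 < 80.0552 True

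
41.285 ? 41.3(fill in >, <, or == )<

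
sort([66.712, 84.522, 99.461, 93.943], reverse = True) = [99.461, 93.943, 84.522, 66.712]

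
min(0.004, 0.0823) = 0.004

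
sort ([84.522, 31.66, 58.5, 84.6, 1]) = [1, 31.66, 58.5, 84.522, 84.6]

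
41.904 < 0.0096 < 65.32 False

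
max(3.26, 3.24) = 3.26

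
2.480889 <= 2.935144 True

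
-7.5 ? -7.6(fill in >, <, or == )>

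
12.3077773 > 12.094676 True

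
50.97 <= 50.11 False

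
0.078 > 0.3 False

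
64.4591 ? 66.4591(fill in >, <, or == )<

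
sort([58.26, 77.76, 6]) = [6, 58.26, 77.76]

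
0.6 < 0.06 False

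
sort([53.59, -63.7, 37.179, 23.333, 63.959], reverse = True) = [63.959, 53.59, 37.179, 23.333, -63.7]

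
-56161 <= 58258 True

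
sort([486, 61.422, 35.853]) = [35.853, 61.422, 486]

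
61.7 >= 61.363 True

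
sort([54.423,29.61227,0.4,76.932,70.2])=[0.4,29.61227,54.423,70.2,76.932]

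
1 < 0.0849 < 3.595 False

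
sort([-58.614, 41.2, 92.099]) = [-58.614, 41.2, 92.099]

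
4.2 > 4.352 False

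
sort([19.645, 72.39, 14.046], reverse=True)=[72.39, 19.645, 14.046]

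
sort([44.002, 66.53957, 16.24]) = [16.24, 44.002, 66.53957]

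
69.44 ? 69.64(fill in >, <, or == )<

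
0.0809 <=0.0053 False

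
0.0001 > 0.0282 False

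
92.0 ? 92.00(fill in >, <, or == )==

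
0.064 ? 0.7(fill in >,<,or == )<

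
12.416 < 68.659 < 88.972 True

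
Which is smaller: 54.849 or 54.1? 54.1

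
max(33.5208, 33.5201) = 33.5208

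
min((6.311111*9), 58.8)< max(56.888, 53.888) True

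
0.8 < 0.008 False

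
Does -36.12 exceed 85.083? No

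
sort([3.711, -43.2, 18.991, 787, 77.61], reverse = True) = [787, 77.61, 18.991, 3.711, -43.2]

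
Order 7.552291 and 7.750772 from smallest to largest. 7.552291, 7.750772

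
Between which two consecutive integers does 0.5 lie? 0 and 1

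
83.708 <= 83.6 False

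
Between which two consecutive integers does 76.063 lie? 76 and 77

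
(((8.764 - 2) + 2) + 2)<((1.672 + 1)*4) False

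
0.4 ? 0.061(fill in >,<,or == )>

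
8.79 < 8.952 True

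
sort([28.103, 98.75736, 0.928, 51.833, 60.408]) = [0.928, 28.103, 51.833, 60.408, 98.75736]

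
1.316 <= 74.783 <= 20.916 False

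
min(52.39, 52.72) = 52.39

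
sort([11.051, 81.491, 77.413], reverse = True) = [81.491, 77.413, 11.051]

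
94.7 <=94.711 True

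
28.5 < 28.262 False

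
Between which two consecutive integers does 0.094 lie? 0 and 1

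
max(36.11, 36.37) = 36.37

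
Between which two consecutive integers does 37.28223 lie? 37 and 38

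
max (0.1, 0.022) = 0.1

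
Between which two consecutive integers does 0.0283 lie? 0 and 1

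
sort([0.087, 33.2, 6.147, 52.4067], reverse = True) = [52.4067, 33.2, 6.147, 0.087]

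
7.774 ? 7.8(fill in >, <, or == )<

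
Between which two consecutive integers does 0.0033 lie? 0 and 1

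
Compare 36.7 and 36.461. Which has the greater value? 36.7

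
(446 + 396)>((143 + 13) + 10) True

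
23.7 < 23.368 False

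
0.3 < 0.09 False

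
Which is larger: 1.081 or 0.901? 1.081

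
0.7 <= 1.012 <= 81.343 True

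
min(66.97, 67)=66.97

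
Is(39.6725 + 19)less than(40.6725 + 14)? No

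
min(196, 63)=63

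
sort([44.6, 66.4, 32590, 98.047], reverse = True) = [32590, 98.047, 66.4, 44.6]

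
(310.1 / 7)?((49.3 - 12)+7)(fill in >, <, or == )==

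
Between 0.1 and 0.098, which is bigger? 0.1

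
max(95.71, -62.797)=95.71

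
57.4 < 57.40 False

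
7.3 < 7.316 True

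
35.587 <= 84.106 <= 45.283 False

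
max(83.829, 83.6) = 83.829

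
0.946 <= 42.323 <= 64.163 True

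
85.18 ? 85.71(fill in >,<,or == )<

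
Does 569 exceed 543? Yes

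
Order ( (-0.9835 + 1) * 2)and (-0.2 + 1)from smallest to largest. ( (-0.9835 + 1) * 2), (-0.2 + 1)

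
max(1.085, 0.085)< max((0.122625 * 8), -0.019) False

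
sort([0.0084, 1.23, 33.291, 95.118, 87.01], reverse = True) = [95.118, 87.01, 33.291, 1.23, 0.0084]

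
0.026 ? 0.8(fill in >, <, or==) <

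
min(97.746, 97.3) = 97.3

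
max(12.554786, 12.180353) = 12.554786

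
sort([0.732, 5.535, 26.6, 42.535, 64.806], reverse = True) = [64.806, 42.535, 26.6, 5.535, 0.732]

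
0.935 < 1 True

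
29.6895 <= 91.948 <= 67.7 False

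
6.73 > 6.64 True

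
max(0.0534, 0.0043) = 0.0534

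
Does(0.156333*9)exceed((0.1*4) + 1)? Yes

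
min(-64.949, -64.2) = -64.949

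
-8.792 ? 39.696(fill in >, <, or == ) <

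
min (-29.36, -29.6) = -29.6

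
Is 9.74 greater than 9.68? Yes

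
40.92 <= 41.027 True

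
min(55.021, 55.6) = 55.021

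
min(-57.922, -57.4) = -57.922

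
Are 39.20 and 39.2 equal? Yes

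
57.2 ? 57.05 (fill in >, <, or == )>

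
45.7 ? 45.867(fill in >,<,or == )<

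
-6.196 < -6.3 False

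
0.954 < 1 True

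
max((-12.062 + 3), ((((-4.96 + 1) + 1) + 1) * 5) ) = -9.062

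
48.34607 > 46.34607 True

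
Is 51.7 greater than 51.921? No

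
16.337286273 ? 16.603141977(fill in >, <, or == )<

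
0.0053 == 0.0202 False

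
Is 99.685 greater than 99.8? No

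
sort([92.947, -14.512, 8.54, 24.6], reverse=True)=[92.947, 24.6, 8.54, -14.512]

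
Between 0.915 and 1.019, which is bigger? 1.019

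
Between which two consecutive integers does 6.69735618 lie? 6 and 7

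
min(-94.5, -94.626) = -94.626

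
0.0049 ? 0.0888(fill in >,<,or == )<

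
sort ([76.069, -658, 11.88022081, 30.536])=[-658, 11.88022081, 30.536, 76.069]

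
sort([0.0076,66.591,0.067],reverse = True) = [66.591,0.067,0.0076]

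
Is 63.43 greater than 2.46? Yes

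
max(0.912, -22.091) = 0.912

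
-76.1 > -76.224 True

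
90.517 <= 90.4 False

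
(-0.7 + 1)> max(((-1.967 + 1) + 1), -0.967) True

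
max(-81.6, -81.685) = -81.6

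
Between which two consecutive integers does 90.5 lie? 90 and 91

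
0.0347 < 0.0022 False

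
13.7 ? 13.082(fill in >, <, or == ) >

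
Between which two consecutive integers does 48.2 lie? 48 and 49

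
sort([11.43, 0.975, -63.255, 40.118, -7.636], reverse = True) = [40.118, 11.43, 0.975, -7.636, -63.255]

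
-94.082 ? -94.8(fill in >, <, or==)>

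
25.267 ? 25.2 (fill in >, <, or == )>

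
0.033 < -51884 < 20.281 False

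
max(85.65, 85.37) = 85.65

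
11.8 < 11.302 False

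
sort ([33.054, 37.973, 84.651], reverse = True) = [84.651, 37.973, 33.054]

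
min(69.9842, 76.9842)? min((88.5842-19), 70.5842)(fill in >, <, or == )>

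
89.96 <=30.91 False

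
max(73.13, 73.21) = 73.21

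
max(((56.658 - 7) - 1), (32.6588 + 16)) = 48.6588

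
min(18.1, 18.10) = 18.1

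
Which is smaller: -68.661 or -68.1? -68.661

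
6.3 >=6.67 False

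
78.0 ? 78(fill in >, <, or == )==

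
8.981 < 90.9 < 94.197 True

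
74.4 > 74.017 True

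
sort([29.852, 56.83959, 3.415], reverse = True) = [56.83959, 29.852, 3.415]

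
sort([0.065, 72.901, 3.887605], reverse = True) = [72.901, 3.887605, 0.065]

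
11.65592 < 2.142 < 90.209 False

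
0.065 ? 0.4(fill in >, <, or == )<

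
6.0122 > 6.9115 False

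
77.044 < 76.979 False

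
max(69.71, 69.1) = 69.71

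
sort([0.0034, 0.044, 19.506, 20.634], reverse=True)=[20.634, 19.506, 0.044, 0.0034]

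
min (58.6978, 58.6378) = 58.6378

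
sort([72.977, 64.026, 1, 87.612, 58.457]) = [1, 58.457, 64.026, 72.977, 87.612]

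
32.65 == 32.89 False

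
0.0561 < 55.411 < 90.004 True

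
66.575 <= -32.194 False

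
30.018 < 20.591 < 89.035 False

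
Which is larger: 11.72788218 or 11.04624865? 11.72788218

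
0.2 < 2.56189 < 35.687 True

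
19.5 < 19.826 True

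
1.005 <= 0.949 False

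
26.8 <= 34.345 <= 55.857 True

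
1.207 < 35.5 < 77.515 True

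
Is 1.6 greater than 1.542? Yes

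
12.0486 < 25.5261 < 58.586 True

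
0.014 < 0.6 True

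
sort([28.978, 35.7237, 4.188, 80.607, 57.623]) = [4.188, 28.978, 35.7237, 57.623, 80.607]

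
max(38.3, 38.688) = 38.688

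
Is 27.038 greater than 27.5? No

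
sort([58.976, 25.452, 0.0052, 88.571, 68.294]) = [0.0052, 25.452, 58.976, 68.294, 88.571]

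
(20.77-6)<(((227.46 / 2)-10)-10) True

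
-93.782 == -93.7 False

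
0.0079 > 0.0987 False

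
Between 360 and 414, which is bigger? 414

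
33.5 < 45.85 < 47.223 True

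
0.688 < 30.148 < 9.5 False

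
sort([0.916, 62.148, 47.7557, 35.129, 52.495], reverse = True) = [62.148, 52.495, 47.7557, 35.129, 0.916]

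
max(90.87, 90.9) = 90.9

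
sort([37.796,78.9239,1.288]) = [1.288,37.796,78.9239]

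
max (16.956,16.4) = 16.956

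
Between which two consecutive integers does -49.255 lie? -50 and -49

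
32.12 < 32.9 True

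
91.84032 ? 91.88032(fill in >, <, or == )<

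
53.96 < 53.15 False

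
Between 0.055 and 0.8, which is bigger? 0.8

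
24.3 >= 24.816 False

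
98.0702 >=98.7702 False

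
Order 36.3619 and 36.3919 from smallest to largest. 36.3619, 36.3919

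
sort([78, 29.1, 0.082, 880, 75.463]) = [0.082, 29.1, 75.463, 78, 880]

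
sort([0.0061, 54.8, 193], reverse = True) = [193, 54.8, 0.0061]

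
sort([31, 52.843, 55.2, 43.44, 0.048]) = [0.048, 31, 43.44, 52.843, 55.2]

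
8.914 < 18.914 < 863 True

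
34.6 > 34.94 False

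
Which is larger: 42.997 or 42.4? 42.997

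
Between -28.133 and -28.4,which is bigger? -28.133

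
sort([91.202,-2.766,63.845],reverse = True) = [91.202,63.845,-2.766]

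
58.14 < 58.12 False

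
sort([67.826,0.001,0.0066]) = [0.001,0.0066,67.826]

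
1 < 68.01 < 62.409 False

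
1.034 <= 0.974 False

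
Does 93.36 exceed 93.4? No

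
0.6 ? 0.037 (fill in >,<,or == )>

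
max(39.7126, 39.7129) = 39.7129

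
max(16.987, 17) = 17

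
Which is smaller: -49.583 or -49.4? -49.583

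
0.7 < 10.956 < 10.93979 False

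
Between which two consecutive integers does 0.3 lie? 0 and 1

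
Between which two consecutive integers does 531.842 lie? 531 and 532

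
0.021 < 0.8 True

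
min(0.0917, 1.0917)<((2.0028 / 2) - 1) False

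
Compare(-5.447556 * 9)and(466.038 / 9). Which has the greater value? (466.038 / 9)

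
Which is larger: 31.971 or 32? 32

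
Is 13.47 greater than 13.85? No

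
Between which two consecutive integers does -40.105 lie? -41 and -40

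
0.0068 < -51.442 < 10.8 False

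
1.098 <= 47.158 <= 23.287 False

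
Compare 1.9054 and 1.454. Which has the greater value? 1.9054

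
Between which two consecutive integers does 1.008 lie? 1 and 2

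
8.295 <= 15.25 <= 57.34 True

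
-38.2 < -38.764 False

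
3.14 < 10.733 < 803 True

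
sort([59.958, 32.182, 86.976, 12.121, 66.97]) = [12.121, 32.182, 59.958, 66.97, 86.976]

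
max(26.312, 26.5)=26.5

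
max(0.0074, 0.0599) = 0.0599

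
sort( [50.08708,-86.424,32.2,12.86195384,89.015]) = [-86.424,12.86195384,32.2,50.08708,89.015]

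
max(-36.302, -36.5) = -36.302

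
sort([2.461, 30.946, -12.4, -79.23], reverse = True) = [30.946, 2.461, -12.4, -79.23]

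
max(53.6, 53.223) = 53.6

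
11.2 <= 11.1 False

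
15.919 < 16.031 True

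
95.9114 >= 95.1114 True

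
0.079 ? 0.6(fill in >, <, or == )<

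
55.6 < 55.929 True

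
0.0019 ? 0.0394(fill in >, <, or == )<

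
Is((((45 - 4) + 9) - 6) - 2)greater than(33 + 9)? No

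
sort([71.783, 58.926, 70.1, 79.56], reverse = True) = [79.56, 71.783, 70.1, 58.926]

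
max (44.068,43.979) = 44.068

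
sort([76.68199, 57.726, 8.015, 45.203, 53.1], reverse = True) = [76.68199, 57.726, 53.1, 45.203, 8.015]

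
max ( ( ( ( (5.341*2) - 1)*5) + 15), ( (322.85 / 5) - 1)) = 63.57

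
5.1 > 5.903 False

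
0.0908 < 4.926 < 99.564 True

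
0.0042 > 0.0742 False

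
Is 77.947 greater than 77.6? Yes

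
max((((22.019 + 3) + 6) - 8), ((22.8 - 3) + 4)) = 23.8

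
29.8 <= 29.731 False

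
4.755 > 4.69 True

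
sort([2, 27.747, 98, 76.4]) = [2, 27.747, 76.4, 98]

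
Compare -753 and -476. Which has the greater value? -476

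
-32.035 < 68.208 True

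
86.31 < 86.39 True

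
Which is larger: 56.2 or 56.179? 56.2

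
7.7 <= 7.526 False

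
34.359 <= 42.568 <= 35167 True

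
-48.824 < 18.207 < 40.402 True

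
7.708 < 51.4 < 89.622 True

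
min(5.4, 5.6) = 5.4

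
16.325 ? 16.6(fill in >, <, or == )<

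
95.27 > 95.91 False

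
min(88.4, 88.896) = 88.4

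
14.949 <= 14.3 False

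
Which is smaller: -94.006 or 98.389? -94.006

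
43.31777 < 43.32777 True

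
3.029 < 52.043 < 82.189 True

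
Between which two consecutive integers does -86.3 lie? -87 and -86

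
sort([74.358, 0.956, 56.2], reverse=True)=[74.358, 56.2, 0.956]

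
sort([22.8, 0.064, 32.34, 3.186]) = [0.064, 3.186, 22.8, 32.34]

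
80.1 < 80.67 True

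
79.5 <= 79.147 False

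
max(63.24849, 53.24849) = 63.24849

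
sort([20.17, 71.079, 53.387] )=[20.17, 53.387, 71.079]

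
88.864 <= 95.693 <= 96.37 True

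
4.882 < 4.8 False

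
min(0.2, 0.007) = 0.007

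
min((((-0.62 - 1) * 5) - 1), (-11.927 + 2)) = -9.927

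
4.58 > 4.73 False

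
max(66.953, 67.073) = 67.073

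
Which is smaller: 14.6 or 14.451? 14.451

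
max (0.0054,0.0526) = 0.0526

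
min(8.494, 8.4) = 8.4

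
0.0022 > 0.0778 False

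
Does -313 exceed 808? No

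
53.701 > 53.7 True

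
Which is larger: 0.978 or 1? 1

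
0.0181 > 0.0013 True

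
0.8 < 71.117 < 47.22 False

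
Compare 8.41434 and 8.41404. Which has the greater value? 8.41434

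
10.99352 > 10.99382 False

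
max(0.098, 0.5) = 0.5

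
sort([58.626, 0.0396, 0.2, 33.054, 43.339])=[0.0396, 0.2, 33.054, 43.339, 58.626]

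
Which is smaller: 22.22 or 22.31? 22.22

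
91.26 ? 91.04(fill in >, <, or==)>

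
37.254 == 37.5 False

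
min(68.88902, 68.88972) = 68.88902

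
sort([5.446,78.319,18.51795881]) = [5.446,18.51795881,78.319]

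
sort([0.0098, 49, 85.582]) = [0.0098, 49, 85.582]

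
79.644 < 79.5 False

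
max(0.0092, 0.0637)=0.0637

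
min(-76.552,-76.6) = -76.6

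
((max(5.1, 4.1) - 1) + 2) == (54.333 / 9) False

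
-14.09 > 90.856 False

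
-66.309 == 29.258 False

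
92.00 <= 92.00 True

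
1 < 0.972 False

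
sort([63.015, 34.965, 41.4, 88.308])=[34.965, 41.4, 63.015, 88.308]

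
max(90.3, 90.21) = 90.3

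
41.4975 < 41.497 False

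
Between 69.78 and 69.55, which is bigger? 69.78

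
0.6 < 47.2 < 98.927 True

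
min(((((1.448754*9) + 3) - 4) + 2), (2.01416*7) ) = 14.038786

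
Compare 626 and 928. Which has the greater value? 928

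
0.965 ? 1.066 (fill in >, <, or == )<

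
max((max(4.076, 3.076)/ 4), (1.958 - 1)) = 1.019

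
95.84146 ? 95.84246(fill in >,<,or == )<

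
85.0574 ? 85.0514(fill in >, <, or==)>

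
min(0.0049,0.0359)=0.0049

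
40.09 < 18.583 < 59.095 False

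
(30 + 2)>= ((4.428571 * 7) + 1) True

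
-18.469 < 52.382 True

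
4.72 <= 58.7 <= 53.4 False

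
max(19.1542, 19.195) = 19.195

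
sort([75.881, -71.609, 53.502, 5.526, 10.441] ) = [-71.609, 5.526, 10.441, 53.502, 75.881]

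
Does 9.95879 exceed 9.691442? Yes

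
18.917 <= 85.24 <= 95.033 True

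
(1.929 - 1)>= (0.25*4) False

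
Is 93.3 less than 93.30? No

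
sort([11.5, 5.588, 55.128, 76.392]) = [5.588, 11.5, 55.128, 76.392]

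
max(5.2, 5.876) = 5.876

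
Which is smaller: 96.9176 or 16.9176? 16.9176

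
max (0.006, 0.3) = 0.3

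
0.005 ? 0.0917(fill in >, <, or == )<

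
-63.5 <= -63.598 False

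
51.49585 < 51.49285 False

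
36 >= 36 True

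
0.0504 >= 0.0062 True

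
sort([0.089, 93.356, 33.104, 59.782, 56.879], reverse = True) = [93.356, 59.782, 56.879, 33.104, 0.089]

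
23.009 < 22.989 False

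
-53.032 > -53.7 True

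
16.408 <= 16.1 False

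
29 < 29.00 False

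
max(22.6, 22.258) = 22.6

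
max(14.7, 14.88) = 14.88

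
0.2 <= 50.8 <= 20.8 False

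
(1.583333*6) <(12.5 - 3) True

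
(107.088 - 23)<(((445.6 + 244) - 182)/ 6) True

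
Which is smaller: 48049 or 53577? 48049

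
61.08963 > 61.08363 True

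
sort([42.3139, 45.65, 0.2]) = [0.2, 42.3139, 45.65]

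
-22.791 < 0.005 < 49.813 True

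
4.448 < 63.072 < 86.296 True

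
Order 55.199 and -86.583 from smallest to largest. -86.583, 55.199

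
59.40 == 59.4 True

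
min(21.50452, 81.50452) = 21.50452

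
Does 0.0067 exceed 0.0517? No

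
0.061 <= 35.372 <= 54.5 True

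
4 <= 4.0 True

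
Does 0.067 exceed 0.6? No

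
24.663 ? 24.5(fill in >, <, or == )>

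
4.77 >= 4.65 True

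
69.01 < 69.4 True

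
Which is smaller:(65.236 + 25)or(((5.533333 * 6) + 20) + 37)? (((5.533333 * 6) + 20) + 37)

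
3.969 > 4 False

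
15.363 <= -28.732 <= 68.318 False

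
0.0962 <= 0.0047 False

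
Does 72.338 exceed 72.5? No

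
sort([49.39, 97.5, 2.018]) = [2.018, 49.39, 97.5]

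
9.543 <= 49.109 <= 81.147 True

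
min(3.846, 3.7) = 3.7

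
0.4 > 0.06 True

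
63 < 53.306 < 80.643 False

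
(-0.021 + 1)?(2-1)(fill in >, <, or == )<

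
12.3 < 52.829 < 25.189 False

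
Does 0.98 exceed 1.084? No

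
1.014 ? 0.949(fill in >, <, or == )>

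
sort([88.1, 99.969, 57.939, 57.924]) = [57.924, 57.939, 88.1, 99.969]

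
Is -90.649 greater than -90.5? No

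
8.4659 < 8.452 False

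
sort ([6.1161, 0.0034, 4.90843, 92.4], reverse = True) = [92.4, 6.1161, 4.90843, 0.0034]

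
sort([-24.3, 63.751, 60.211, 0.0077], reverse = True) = [63.751, 60.211, 0.0077, -24.3]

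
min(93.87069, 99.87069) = 93.87069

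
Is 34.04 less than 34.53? Yes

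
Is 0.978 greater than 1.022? No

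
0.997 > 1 False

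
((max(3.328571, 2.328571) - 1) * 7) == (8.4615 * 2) False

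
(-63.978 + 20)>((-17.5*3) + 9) False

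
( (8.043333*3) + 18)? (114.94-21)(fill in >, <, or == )<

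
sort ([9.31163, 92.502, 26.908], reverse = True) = [92.502, 26.908, 9.31163]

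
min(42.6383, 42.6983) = 42.6383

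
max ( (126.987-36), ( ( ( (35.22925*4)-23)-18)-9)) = 90.987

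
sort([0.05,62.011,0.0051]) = [0.0051,0.05,62.011]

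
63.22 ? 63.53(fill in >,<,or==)<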